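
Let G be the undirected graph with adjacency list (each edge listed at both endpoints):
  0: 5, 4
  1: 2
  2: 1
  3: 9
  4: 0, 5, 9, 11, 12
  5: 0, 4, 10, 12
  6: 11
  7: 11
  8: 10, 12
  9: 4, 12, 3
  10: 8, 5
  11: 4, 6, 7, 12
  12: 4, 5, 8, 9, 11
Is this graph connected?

Component: {1, 2}
Component: {0, 3, 4, 5, 6, 7, 8, 9, 10, 11, 12}
No edge joins these 2 groups, so the graph is disconnected.

No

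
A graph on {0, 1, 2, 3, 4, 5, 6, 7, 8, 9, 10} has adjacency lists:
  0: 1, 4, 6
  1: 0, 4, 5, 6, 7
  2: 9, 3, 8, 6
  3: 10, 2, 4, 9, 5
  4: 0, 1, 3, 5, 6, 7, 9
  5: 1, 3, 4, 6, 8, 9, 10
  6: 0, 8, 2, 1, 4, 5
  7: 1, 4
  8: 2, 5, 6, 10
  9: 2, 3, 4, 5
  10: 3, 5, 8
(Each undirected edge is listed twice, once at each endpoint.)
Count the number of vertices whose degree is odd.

Degrees: 0:3, 1:5, 2:4, 3:5, 4:7, 5:7, 6:6, 7:2, 8:4, 9:4, 10:3
Odd-degree vertices: 0, 1, 3, 4, 5, 10.

6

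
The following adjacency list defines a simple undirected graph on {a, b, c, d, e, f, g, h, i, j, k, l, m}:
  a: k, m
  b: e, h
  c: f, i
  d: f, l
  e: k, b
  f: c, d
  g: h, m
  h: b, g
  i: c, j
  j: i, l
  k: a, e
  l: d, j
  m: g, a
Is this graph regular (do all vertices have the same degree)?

Degrees: a:2, b:2, c:2, d:2, e:2, f:2, g:2, h:2, i:2, j:2, k:2, l:2, m:2
Every vertex has degree 2, so the graph is 2-regular.

Yes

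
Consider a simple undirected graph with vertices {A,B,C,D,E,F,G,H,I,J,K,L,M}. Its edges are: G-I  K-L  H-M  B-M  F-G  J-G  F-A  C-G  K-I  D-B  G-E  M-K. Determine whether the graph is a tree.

Yes

|V| = 13, |E| = 12.
It is connected with exactly 12 edges, hence acyclic — it is a tree.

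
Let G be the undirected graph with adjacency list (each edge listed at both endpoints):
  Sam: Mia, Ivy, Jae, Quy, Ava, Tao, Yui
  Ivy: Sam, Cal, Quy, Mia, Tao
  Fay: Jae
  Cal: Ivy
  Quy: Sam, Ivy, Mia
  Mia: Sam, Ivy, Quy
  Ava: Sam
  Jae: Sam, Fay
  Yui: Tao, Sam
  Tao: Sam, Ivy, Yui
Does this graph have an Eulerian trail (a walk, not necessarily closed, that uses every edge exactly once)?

No

Degrees: Sam:7, Ivy:5, Fay:1, Cal:1, Quy:3, Mia:3, Ava:1, Jae:2, Yui:2, Tao:3
Odd-degree vertices: Sam, Ivy, Fay, Cal, Quy, Mia, Ava, Tao (8 total).
An Eulerian trail requires 0 or 2 odd-degree vertices; here there are 8.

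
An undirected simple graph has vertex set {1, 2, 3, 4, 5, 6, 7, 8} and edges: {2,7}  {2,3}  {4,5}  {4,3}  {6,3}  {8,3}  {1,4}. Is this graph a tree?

Yes

The graph has 8 vertices and 7 edges.
Connected and |E| = |V| - 1, which characterizes a tree.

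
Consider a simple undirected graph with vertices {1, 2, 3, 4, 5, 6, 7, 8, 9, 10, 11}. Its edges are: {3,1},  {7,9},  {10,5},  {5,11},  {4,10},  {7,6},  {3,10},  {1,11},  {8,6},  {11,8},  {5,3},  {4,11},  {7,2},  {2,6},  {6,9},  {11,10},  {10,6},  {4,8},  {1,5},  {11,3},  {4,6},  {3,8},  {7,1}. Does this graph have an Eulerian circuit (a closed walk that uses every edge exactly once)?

No

Degrees: 1:4, 2:2, 3:5, 4:4, 5:4, 6:6, 7:4, 8:4, 9:2, 10:5, 11:6
3, 10 have odd degree; an Eulerian circuit needs every degree to be even, so none exists.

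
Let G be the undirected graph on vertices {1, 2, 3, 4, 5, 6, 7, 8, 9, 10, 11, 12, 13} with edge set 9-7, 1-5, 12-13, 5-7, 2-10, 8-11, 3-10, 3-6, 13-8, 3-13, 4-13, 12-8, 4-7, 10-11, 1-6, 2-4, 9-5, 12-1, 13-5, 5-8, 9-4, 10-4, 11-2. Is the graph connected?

Starting from 1 and exploring outward reaches every vertex (1, 6, 12, 5, 3, 13, 8, 9, 7, 10, 4, 11, 2); the graph is connected.

Yes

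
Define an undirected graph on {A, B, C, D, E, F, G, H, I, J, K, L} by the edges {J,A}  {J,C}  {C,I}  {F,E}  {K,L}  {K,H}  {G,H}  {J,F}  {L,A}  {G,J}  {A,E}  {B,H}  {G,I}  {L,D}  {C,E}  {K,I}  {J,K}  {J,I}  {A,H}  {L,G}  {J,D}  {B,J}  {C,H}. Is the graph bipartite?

No

I-J-K-I is an odd cycle (length 3), and a bipartite graph can contain only even cycles.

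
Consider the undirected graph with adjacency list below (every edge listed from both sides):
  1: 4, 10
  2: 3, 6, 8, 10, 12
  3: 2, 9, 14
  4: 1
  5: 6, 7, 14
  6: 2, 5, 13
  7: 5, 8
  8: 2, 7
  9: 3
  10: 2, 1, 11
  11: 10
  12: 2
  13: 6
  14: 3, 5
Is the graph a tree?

No

|V| = 14, |E| = 15.
Connected but with 15 > 13 edges, so it has a cycle and is not a tree.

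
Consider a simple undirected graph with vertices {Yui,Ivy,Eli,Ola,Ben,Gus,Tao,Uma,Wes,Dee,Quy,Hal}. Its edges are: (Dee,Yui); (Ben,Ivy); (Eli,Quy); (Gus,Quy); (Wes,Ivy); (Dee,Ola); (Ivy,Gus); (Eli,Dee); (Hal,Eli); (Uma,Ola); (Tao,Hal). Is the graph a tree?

Yes

|V| = 12, |E| = 11.
Connected and |E| = |V| - 1, which characterizes a tree.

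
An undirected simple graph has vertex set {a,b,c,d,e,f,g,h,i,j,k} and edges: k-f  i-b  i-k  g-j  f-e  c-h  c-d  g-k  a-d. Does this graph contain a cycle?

|V| = 11, |E| = 9, number of components = 2.
Since 9 = 11 - 2, the graph is a forest and contains no cycle.

No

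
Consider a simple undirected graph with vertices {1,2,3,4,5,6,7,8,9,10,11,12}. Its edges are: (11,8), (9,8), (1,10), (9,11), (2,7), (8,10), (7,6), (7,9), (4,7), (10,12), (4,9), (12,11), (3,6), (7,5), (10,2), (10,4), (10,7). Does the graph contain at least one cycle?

The graph has 12 vertices, 17 edges, and 1 connected component.
Since 17 > 12 - 1, a cycle must exist; for instance 10-12-11-8-10.

Yes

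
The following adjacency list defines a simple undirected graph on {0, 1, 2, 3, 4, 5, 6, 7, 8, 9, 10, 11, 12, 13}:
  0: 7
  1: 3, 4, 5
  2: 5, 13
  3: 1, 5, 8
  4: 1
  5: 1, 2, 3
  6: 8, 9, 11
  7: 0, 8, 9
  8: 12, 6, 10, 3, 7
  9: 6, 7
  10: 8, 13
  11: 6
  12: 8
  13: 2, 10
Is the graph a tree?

No

The graph has 14 vertices and 16 edges.
Connected but with 16 > 13 edges, so it has a cycle and is not a tree.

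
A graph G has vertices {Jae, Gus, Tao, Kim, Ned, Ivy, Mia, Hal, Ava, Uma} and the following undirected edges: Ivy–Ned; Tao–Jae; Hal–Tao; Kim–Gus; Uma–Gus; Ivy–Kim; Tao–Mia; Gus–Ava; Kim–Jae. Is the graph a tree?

|V| = 10, |E| = 9.
Connected and |E| = |V| - 1, which characterizes a tree.

Yes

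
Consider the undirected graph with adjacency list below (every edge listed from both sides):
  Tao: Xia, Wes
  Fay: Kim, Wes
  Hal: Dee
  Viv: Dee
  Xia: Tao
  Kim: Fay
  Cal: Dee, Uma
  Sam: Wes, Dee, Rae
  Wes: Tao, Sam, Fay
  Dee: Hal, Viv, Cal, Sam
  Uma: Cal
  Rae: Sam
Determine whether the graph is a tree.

Yes

The graph has 12 vertices and 11 edges.
It is connected with exactly 11 edges, hence acyclic — it is a tree.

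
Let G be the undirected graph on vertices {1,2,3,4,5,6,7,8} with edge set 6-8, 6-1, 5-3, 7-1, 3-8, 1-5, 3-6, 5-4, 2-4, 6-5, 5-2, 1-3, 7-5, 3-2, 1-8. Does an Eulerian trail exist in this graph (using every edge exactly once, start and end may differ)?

No

Degrees: 1:5, 2:3, 3:5, 4:2, 5:6, 6:4, 7:2, 8:3
Odd-degree vertices: 1, 2, 3, 8 (4 total).
With 4 odd-degree vertices (more than two), no single trail can use every edge.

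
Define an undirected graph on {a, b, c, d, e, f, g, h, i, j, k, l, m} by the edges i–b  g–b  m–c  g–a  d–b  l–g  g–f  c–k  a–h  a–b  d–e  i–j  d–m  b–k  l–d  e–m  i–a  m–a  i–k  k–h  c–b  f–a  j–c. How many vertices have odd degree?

0

Degrees: a:6, b:6, c:4, d:4, e:2, f:2, g:4, h:2, i:4, j:2, k:4, l:2, m:4
Odd-degree vertices: none.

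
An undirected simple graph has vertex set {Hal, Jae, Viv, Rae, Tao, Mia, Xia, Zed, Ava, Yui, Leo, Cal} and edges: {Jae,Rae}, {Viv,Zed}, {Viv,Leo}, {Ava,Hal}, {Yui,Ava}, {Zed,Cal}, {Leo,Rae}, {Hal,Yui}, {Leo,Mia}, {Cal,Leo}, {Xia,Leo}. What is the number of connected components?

3

Component: {Tao}
Component: {Hal, Ava, Yui}
Component: {Jae, Viv, Rae, Mia, Xia, Zed, Leo, Cal}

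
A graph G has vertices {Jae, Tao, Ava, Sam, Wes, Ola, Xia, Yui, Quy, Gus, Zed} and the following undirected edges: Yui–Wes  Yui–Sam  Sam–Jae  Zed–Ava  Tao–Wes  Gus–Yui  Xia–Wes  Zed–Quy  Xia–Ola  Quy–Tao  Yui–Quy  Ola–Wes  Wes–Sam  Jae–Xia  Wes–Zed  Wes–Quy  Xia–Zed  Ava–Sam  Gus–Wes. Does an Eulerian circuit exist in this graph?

Degrees: Jae:2, Tao:2, Ava:2, Sam:4, Wes:8, Ola:2, Xia:4, Yui:4, Quy:4, Gus:2, Zed:4
Every vertex has even degree and the edges form a single connected piece, so an Eulerian circuit exists.

Yes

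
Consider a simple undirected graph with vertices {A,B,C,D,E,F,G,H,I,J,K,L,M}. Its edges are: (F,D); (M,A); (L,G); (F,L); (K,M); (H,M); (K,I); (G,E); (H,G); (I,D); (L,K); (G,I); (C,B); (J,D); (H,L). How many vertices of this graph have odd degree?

Degrees: A:1, B:1, C:1, D:3, E:1, F:2, G:4, H:3, I:3, J:1, K:3, L:4, M:3
Odd-degree vertices: A, B, C, D, E, H, I, J, K, M.

10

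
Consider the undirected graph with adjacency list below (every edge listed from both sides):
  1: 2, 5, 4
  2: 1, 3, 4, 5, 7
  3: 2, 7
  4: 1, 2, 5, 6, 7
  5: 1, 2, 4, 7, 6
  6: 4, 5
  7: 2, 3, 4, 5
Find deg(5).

Neighbors of 5: 1, 2, 4, 6, 7.

5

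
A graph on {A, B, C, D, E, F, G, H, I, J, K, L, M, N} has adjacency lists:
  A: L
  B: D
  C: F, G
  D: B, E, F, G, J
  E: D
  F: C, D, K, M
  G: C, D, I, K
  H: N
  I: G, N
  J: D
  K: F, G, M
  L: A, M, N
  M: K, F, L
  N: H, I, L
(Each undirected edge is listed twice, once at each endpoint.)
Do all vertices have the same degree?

No

Degrees: A:1, B:1, C:2, D:5, E:1, F:4, G:4, H:1, I:2, J:1, K:3, L:3, M:3, N:3
Degrees are not all equal (e.g. deg(A)=1 but deg(D)=5); not regular.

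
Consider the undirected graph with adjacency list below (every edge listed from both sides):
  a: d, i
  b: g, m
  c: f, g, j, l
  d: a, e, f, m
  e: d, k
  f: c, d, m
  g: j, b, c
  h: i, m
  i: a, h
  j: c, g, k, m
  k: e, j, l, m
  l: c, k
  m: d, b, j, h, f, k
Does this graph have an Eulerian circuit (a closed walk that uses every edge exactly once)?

Degrees: a:2, b:2, c:4, d:4, e:2, f:3, g:3, h:2, i:2, j:4, k:4, l:2, m:6
f, g have odd degree; an Eulerian circuit needs every degree to be even, so none exists.

No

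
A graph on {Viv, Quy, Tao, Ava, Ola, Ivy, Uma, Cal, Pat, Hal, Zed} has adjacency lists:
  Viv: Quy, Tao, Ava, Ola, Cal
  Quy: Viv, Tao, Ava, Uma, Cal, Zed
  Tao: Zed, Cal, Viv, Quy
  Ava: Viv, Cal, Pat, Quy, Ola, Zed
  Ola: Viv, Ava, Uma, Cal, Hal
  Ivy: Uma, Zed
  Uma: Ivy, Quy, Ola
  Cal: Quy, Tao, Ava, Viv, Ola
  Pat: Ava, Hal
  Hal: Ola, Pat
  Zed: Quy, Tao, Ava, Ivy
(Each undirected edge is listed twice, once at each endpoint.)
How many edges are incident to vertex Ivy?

2

Neighbors of Ivy: Uma, Zed.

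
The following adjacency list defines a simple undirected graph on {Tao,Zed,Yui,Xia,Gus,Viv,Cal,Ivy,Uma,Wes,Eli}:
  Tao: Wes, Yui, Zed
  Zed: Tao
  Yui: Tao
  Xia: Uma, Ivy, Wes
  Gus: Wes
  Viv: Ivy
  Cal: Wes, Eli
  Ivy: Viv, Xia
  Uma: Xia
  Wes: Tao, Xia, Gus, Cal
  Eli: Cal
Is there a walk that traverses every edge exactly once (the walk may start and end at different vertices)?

No

Degrees: Tao:3, Zed:1, Yui:1, Xia:3, Gus:1, Viv:1, Cal:2, Ivy:2, Uma:1, Wes:4, Eli:1
Odd-degree vertices: Tao, Zed, Yui, Xia, Gus, Viv, Uma, Eli (8 total).
With 8 odd-degree vertices (more than two), no single trail can use every edge.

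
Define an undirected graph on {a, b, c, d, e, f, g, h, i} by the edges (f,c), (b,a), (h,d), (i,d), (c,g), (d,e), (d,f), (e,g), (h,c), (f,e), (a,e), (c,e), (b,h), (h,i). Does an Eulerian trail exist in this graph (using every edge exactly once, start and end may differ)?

Degrees: a:2, b:2, c:4, d:4, e:5, f:3, g:2, h:4, i:2
Odd-degree vertices: e, f (2 total).
With 2 odd-degree vertices and all edges in one connected piece, an Eulerian trail exists (from e to f).

Yes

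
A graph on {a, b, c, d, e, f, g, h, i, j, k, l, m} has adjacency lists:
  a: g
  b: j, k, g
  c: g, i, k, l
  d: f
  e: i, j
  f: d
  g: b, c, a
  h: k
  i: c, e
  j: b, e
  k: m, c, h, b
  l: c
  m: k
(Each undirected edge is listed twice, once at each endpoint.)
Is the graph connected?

No

Component: {d, f}
Component: {a, b, c, e, g, h, i, j, k, l, m}
There are 2 separate components, so the graph is not connected.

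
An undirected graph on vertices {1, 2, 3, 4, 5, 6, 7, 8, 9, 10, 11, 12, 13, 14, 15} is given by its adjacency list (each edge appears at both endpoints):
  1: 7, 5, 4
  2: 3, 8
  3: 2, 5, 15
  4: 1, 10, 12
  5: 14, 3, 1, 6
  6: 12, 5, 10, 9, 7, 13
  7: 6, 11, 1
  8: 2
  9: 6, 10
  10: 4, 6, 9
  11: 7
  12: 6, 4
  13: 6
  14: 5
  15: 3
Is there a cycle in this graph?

Yes

|V| = 15, |E| = 18, number of components = 1.
One cycle is 1-5-6-10-4-1.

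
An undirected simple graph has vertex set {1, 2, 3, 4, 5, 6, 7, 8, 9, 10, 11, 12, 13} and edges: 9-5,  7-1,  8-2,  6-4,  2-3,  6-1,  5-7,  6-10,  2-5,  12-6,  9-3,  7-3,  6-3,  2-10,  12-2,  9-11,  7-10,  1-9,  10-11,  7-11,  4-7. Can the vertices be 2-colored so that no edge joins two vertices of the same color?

10-11-7-10 is an odd cycle (length 3), and a bipartite graph can contain only even cycles.

No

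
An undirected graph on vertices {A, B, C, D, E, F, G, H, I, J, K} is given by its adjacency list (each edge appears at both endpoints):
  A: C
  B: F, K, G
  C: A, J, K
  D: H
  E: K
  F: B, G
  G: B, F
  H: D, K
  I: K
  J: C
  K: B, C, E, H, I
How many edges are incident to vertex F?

2

Neighbors of F: B, G.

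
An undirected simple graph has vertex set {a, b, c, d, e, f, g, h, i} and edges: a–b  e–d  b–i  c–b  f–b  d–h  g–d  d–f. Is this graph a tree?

Yes

The graph has 9 vertices and 8 edges.
It is connected with exactly 8 edges, hence acyclic — it is a tree.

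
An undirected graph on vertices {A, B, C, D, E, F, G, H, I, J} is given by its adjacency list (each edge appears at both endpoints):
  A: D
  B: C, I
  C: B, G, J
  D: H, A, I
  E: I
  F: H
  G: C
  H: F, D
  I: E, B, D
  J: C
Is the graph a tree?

The graph has 10 vertices and 9 edges.
Connected and |E| = |V| - 1, which characterizes a tree.

Yes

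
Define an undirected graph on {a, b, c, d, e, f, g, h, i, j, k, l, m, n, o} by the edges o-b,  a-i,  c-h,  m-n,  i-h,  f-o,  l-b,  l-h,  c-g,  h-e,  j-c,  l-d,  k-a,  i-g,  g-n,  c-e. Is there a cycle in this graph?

The graph has 15 vertices, 16 edges, and 1 connected component.
Since 16 > 15 - 1, a cycle must exist; for instance i-h-e-c-g-i.

Yes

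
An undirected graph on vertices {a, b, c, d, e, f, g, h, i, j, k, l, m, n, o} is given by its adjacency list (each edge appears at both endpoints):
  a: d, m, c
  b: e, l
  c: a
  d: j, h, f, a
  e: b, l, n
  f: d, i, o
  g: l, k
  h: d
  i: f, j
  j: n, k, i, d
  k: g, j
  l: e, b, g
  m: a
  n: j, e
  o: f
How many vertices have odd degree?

Degrees: a:3, b:2, c:1, d:4, e:3, f:3, g:2, h:1, i:2, j:4, k:2, l:3, m:1, n:2, o:1
Odd-degree vertices: a, c, e, f, h, l, m, o.

8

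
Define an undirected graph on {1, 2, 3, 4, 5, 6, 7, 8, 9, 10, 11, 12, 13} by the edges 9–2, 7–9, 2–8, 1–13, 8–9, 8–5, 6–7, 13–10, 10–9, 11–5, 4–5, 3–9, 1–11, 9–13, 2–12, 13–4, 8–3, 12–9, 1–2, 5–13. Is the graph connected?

A breadth-first search from 1 visits 1, 11, 13, 2, 5, 9, 4, 10, 8, 12, 7, 3, 6 — all 13 vertices — so the graph is connected.

Yes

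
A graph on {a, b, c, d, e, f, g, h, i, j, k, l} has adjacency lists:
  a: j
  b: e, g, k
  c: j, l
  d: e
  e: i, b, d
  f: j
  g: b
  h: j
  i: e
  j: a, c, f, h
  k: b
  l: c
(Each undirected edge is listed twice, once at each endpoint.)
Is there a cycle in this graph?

No

The graph has 12 vertices, 10 edges, and 2 connected components.
A forest on 12 vertices with 2 components has exactly 10 edges, which matches — so no cycle.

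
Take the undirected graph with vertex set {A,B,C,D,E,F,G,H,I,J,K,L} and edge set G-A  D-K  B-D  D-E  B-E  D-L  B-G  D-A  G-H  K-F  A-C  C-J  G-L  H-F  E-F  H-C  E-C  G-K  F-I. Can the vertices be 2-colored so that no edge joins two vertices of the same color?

No

B-E-C-A-G-B is an odd cycle (length 5), and a bipartite graph can contain only even cycles.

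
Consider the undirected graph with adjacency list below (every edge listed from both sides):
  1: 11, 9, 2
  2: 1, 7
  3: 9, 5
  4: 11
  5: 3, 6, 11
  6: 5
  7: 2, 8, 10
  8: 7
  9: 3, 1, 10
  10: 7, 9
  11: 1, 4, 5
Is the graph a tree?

|V| = 11, |E| = 12.
Connected but with 12 > 10 edges, so it has a cycle and is not a tree.

No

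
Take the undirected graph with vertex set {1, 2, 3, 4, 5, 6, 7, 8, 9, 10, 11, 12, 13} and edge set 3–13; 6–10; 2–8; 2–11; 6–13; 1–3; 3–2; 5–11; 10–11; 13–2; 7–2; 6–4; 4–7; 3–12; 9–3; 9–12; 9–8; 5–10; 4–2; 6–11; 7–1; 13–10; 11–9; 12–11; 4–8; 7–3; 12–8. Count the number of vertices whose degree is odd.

Degrees: 1:2, 2:6, 3:6, 4:4, 5:2, 6:4, 7:4, 8:4, 9:4, 10:4, 11:6, 12:4, 13:4
Odd-degree vertices: none.

0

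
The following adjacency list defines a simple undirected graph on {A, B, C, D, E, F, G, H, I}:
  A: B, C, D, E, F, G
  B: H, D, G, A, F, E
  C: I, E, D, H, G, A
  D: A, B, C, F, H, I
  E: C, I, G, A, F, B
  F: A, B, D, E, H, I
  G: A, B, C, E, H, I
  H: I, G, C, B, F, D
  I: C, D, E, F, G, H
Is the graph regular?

Yes

Degrees: A:6, B:6, C:6, D:6, E:6, F:6, G:6, H:6, I:6
All degrees equal 6; the graph is regular.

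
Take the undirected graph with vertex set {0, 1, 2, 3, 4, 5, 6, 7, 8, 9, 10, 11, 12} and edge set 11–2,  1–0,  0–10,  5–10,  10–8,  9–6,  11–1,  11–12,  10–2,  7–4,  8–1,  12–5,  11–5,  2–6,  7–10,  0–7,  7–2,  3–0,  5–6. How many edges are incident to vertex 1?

3

Neighbors of 1: 0, 8, 11.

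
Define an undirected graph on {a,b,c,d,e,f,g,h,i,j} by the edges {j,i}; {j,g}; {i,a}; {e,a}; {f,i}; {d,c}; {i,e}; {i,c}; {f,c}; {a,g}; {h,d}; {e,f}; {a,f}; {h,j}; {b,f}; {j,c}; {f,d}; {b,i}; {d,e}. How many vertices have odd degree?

0

Degrees: a:4, b:2, c:4, d:4, e:4, f:6, g:2, h:2, i:6, j:4
Odd-degree vertices: none.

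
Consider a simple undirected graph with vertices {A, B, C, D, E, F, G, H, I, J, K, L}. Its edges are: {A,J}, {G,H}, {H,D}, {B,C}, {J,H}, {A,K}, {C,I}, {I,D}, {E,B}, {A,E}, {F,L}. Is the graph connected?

No

Component: {F, L}
Component: {A, B, C, D, E, G, H, I, J, K}
No edge joins these 2 groups, so the graph is disconnected.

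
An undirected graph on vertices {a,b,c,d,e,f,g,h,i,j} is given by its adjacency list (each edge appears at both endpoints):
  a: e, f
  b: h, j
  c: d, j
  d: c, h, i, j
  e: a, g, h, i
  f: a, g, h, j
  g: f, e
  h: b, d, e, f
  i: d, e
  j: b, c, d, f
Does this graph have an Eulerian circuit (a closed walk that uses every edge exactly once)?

Yes

Degrees: a:2, b:2, c:2, d:4, e:4, f:4, g:2, h:4, i:2, j:4
Every vertex has even degree and the edges form a single connected piece, so an Eulerian circuit exists.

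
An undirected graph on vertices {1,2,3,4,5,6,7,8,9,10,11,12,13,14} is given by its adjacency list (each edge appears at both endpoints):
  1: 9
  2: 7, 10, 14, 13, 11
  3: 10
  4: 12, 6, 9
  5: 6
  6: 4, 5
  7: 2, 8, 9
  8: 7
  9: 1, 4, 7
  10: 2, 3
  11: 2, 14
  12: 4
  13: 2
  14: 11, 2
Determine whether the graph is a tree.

No

The graph has 14 vertices and 14 edges.
A tree on 14 vertices has exactly 13 edges; this graph has 14, so it contains a cycle and is not a tree.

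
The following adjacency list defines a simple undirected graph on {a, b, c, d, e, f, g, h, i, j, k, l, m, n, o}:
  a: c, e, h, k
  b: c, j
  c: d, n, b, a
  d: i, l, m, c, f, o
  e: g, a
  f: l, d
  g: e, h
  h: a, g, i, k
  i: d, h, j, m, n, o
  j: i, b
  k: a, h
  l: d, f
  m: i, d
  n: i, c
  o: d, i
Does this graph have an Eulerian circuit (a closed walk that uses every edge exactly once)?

Degrees: a:4, b:2, c:4, d:6, e:2, f:2, g:2, h:4, i:6, j:2, k:2, l:2, m:2, n:2, o:2
Every vertex has even degree and the edges form a single connected piece, so an Eulerian circuit exists.

Yes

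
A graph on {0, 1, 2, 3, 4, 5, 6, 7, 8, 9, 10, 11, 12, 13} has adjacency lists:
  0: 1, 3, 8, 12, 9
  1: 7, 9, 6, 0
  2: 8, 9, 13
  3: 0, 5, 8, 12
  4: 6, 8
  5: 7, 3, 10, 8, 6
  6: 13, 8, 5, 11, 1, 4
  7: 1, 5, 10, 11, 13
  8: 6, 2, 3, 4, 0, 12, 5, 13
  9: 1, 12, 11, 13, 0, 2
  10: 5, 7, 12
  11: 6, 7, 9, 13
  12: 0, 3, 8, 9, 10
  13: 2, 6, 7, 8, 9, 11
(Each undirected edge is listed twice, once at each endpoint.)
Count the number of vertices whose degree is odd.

6

Degrees: 0:5, 1:4, 2:3, 3:4, 4:2, 5:5, 6:6, 7:5, 8:8, 9:6, 10:3, 11:4, 12:5, 13:6
Odd-degree vertices: 0, 2, 5, 7, 10, 12.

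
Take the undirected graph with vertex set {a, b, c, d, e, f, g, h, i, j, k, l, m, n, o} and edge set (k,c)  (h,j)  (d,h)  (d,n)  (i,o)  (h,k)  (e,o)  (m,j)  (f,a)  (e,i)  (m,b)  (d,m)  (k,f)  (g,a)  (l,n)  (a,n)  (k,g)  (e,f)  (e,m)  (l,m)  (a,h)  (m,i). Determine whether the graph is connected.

A breadth-first search from a visits a, f, g, h, n, e, k, d, j, l, m, i, o, c, b — all 15 vertices — so the graph is connected.

Yes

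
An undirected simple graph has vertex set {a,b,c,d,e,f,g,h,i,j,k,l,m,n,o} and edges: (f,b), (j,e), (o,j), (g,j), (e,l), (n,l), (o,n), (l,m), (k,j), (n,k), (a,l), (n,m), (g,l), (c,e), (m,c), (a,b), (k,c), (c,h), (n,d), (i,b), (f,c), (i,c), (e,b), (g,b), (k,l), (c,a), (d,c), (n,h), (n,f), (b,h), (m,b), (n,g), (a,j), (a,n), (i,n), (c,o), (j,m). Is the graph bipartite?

No

The cycle a-l-n-a has length 3, which is odd, so the graph is not bipartite.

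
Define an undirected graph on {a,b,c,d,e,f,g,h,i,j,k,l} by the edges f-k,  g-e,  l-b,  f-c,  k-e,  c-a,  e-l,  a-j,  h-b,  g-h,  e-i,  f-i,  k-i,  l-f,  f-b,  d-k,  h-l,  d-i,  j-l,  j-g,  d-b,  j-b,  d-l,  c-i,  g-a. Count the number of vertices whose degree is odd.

6

Degrees: a:3, b:5, c:3, d:4, e:4, f:5, g:4, h:3, i:5, j:4, k:4, l:6
Odd-degree vertices: a, b, c, f, h, i.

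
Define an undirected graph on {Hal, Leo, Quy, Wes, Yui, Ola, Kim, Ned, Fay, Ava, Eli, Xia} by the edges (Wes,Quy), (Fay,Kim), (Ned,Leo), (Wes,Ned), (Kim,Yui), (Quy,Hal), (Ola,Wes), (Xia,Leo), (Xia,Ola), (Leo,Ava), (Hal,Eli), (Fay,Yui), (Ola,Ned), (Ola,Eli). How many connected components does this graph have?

2

Component: {Yui, Kim, Fay}
Component: {Hal, Leo, Quy, Wes, Ola, Ned, Ava, Eli, Xia}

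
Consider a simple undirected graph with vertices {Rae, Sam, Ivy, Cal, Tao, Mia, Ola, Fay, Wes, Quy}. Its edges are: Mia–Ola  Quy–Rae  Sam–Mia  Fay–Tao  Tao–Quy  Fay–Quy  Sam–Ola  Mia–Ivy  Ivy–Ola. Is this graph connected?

No

Component: {Cal}
Component: {Wes}
Component: {Rae, Tao, Fay, Quy}
Component: {Sam, Ivy, Mia, Ola}
No edge joins these 4 groups, so the graph is disconnected.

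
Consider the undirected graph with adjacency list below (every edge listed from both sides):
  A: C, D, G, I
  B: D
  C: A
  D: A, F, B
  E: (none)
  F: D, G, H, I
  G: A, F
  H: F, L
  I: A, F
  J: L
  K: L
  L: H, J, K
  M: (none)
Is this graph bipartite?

Color {C, D, E, G, H, I, J, K, M} black and {A, B, F, L} white. No edge joins two same-colored vertices, so the graph is bipartite.

Yes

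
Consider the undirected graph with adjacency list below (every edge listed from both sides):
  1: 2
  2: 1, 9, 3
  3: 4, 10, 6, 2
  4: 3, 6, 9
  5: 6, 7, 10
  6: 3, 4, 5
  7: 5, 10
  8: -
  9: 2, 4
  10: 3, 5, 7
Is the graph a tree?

The graph has 10 vertices and 12 edges.
It is not connected, so it is not a tree.

No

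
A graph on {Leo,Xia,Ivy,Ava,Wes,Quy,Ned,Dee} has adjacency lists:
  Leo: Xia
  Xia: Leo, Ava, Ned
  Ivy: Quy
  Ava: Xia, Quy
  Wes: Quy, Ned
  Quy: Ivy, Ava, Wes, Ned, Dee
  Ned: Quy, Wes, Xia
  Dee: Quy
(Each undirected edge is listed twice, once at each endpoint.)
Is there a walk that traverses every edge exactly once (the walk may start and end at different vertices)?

Degrees: Leo:1, Xia:3, Ivy:1, Ava:2, Wes:2, Quy:5, Ned:3, Dee:1
Odd-degree vertices: Leo, Xia, Ivy, Quy, Ned, Dee (6 total).
With 6 odd-degree vertices (more than two), no single trail can use every edge.

No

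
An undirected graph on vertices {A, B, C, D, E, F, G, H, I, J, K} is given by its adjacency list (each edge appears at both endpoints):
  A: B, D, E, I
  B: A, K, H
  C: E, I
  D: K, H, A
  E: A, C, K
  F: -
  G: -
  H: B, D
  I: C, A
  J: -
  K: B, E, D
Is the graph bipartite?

Yes

A valid 2-coloring puts {B, D, E, F, G, I, J} on one side and {A, C, H, K} on the other; every edge crosses between the two sides.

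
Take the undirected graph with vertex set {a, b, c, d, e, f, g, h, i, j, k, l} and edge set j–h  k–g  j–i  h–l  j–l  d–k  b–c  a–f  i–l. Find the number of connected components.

Component: {e}
Component: {a, f}
Component: {b, c}
Component: {d, g, k}
Component: {h, i, j, l}

5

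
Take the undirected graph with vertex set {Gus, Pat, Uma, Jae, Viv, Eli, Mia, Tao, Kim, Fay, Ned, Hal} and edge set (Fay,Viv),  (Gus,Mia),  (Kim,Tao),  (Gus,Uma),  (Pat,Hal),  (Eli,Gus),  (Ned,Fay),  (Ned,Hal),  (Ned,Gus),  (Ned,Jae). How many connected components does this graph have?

Component: {Tao, Kim}
Component: {Gus, Pat, Uma, Jae, Viv, Eli, Mia, Fay, Ned, Hal}

2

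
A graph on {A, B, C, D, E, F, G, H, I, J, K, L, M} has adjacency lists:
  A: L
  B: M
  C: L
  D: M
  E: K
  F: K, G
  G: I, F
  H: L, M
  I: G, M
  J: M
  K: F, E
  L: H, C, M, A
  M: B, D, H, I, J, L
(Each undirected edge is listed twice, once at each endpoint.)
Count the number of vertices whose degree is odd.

6

Degrees: A:1, B:1, C:1, D:1, E:1, F:2, G:2, H:2, I:2, J:1, K:2, L:4, M:6
Odd-degree vertices: A, B, C, D, E, J.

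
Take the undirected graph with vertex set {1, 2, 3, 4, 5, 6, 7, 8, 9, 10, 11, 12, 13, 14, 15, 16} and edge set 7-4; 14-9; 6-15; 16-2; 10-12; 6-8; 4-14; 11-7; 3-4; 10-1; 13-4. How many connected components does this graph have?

Component: {5}
Component: {2, 16}
Component: {1, 10, 12}
Component: {6, 8, 15}
Component: {3, 4, 7, 9, 11, 13, 14}

5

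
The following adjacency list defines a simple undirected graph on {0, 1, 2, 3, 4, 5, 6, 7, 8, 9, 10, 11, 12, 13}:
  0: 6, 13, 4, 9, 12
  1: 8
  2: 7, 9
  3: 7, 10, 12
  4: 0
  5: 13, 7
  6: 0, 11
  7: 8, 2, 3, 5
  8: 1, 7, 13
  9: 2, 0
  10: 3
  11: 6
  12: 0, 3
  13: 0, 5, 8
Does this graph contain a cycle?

Yes

|V| = 14, |E| = 16, number of components = 1.
Since 16 > 14 - 1, a cycle must exist; for instance 0-13-8-7-3-12-0.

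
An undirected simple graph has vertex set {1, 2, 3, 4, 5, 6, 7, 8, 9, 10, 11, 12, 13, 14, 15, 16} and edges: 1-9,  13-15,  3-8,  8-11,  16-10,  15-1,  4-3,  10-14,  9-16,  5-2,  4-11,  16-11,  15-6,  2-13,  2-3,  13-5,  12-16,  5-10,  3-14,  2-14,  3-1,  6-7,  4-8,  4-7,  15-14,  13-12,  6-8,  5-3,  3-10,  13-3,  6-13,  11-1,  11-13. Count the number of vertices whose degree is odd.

2

Degrees: 1:4, 2:4, 3:8, 4:4, 5:4, 6:4, 7:2, 8:4, 9:2, 10:4, 11:5, 12:2, 13:7, 14:4, 15:4, 16:4
Odd-degree vertices: 11, 13.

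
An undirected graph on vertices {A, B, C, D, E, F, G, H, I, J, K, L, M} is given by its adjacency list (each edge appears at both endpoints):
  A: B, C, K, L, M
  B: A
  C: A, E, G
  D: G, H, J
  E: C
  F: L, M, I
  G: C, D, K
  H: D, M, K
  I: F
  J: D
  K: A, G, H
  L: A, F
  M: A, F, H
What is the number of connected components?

Component: {A, B, C, D, E, F, G, H, I, J, K, L, M}

1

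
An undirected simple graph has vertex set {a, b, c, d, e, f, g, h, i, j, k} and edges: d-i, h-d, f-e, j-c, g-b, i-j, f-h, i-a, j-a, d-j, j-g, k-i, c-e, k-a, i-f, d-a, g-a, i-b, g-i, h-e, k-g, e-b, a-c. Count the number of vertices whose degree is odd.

Degrees: a:6, b:3, c:3, d:4, e:4, f:3, g:5, h:3, i:7, j:5, k:3
Odd-degree vertices: b, c, f, g, h, i, j, k.

8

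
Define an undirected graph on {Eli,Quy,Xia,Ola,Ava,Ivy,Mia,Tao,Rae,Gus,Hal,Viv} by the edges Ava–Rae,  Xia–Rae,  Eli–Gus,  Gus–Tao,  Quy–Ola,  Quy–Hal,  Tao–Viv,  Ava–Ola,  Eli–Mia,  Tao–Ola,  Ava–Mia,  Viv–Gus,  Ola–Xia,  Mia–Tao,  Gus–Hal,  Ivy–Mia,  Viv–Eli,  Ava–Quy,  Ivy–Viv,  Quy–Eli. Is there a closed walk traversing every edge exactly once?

Yes

Degrees: Eli:4, Quy:4, Xia:2, Ola:4, Ava:4, Ivy:2, Mia:4, Tao:4, Rae:2, Gus:4, Hal:2, Viv:4
Every vertex has even degree and the edges form a single connected piece, so an Eulerian circuit exists.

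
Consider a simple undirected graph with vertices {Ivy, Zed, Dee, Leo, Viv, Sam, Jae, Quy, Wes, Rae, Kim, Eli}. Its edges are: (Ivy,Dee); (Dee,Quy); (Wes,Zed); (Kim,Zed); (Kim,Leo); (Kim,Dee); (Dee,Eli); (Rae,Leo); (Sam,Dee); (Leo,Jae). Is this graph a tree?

|V| = 12, |E| = 10.
It splits into 2 components, so it cannot be a tree.

No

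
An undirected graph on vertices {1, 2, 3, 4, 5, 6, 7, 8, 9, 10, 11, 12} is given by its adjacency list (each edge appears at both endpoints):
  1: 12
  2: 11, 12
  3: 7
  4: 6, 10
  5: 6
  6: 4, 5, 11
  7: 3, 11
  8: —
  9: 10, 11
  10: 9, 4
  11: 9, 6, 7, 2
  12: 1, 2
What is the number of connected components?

Component: {8}
Component: {1, 2, 3, 4, 5, 6, 7, 9, 10, 11, 12}

2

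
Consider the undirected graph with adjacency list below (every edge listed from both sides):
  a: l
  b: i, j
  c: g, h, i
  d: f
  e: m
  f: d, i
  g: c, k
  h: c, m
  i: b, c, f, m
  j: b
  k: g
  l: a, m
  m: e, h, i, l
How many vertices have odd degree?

6

Degrees: a:1, b:2, c:3, d:1, e:1, f:2, g:2, h:2, i:4, j:1, k:1, l:2, m:4
Odd-degree vertices: a, c, d, e, j, k.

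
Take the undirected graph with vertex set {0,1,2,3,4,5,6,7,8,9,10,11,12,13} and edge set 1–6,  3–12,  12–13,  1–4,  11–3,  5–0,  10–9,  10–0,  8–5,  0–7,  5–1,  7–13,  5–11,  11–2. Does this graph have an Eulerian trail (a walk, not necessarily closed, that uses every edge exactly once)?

No

Degrees: 0:3, 1:3, 2:1, 3:2, 4:1, 5:4, 6:1, 7:2, 8:1, 9:1, 10:2, 11:3, 12:2, 13:2
Odd-degree vertices: 0, 1, 2, 4, 6, 8, 9, 11 (8 total).
An Eulerian trail requires 0 or 2 odd-degree vertices; here there are 8.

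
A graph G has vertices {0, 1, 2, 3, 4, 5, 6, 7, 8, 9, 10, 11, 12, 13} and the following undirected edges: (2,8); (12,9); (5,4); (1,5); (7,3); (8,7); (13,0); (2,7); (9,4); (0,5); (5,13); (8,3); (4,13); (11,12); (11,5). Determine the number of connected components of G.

Component: {6}
Component: {10}
Component: {2, 3, 7, 8}
Component: {0, 1, 4, 5, 9, 11, 12, 13}

4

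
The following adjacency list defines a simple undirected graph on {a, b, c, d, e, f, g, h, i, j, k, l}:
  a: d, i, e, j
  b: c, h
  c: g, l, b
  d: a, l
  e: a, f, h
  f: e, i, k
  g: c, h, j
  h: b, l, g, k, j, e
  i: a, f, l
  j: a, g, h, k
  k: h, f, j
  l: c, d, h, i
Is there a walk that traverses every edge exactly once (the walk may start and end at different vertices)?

Degrees: a:4, b:2, c:3, d:2, e:3, f:3, g:3, h:6, i:3, j:4, k:3, l:4
Odd-degree vertices: c, e, f, g, i, k (6 total).
With 6 odd-degree vertices (more than two), no single trail can use every edge.

No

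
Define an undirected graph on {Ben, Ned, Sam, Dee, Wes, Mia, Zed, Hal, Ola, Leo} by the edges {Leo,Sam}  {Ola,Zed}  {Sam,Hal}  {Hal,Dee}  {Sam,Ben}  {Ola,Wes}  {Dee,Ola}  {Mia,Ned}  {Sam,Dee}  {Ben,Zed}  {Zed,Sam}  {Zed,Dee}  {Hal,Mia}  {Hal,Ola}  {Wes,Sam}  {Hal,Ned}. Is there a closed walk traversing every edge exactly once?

Degrees: Ben:2, Ned:2, Sam:6, Dee:4, Wes:2, Mia:2, Zed:4, Hal:5, Ola:4, Leo:1
Hal, Leo have odd degree; an Eulerian circuit needs every degree to be even, so none exists.

No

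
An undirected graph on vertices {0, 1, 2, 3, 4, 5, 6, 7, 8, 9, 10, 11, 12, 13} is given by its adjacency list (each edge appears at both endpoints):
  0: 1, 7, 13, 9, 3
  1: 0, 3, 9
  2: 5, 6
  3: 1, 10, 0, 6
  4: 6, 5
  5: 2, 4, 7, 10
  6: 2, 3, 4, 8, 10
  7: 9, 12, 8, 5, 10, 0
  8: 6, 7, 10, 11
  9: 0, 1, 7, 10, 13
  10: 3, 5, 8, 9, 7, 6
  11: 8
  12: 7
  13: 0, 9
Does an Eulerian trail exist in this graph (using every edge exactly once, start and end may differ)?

Degrees: 0:5, 1:3, 2:2, 3:4, 4:2, 5:4, 6:5, 7:6, 8:4, 9:5, 10:6, 11:1, 12:1, 13:2
Odd-degree vertices: 0, 1, 6, 9, 11, 12 (6 total).
An Eulerian trail requires 0 or 2 odd-degree vertices; here there are 6.

No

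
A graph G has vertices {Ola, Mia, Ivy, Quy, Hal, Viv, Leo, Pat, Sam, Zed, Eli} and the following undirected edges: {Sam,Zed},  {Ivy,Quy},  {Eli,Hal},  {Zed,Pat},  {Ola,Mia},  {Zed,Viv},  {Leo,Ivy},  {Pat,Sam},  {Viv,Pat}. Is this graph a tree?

The graph has 11 vertices and 9 edges.
It splits into 4 components, so it cannot be a tree.

No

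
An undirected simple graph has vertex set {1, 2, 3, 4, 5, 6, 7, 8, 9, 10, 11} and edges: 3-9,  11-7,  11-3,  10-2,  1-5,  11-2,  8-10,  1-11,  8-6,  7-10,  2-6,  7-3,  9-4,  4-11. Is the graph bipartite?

No

The cycle 3-7-11-3 has length 3, which is odd, so the graph is not bipartite.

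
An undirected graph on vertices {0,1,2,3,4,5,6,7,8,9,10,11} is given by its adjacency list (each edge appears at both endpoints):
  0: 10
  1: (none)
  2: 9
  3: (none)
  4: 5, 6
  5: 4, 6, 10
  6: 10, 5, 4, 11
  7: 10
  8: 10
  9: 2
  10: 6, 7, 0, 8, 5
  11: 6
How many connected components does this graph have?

4

Component: {1}
Component: {3}
Component: {2, 9}
Component: {0, 4, 5, 6, 7, 8, 10, 11}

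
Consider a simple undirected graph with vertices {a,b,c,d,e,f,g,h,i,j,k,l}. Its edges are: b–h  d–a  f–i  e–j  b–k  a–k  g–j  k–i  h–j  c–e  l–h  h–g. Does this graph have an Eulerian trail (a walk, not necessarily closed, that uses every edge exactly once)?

Degrees: a:2, b:2, c:1, d:1, e:2, f:1, g:2, h:4, i:2, j:3, k:3, l:1
Odd-degree vertices: c, d, f, j, k, l (6 total).
With 6 odd-degree vertices (more than two), no single trail can use every edge.

No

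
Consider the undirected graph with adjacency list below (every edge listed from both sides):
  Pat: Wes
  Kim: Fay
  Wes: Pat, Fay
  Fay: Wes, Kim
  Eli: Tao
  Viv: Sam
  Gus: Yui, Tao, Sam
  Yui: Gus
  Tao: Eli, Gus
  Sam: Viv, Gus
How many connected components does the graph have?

Component: {Pat, Kim, Wes, Fay}
Component: {Eli, Viv, Gus, Yui, Tao, Sam}

2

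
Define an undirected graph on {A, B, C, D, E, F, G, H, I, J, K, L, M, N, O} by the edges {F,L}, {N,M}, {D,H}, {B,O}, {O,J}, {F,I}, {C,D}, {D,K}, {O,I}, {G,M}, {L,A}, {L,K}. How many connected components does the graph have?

3

Component: {E}
Component: {G, M, N}
Component: {A, B, C, D, F, H, I, J, K, L, O}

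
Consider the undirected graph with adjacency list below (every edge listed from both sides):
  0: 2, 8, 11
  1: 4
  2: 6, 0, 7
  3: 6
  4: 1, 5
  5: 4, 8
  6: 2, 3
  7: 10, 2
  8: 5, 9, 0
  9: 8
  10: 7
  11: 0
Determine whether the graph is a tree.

Yes

|V| = 12, |E| = 11.
Connected and |E| = |V| - 1, which characterizes a tree.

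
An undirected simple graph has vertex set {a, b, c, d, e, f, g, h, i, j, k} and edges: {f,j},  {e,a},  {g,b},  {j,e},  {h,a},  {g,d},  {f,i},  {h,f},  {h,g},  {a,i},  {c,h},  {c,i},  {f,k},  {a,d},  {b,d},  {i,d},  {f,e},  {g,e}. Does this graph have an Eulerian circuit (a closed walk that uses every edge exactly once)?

No

Degrees: a:4, b:2, c:2, d:4, e:4, f:5, g:4, h:4, i:4, j:2, k:1
Vertices with odd degree: f, k. An Eulerian circuit requires all degrees even.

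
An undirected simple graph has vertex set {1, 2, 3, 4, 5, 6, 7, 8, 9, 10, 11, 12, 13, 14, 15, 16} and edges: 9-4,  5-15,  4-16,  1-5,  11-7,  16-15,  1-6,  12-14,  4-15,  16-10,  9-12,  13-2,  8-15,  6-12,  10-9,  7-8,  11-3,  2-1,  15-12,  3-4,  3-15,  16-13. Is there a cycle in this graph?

Yes

The graph has 16 vertices, 22 edges, and 1 connected component.
Since 22 > 16 - 1, a cycle must exist; for instance 15-3-11-7-8-15.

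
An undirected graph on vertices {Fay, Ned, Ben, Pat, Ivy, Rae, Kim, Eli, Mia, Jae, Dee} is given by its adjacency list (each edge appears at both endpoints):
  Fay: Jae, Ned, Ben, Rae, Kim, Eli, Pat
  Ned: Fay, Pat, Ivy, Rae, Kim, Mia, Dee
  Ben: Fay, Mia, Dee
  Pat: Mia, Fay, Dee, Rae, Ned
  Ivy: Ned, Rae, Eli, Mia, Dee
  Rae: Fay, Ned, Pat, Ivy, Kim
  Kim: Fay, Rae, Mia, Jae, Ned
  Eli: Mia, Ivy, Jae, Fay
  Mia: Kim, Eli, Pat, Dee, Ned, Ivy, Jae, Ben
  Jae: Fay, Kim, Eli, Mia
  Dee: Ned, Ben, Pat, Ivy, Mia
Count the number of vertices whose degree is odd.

8

Degrees: Fay:7, Ned:7, Ben:3, Pat:5, Ivy:5, Rae:5, Kim:5, Eli:4, Mia:8, Jae:4, Dee:5
Odd-degree vertices: Fay, Ned, Ben, Pat, Ivy, Rae, Kim, Dee.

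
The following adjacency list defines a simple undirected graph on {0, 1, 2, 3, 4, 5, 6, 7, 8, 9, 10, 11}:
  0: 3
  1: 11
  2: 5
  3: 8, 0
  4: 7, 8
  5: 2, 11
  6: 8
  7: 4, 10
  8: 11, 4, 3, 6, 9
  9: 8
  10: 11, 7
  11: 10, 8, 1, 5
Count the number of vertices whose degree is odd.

Degrees: 0:1, 1:1, 2:1, 3:2, 4:2, 5:2, 6:1, 7:2, 8:5, 9:1, 10:2, 11:4
Odd-degree vertices: 0, 1, 2, 6, 8, 9.

6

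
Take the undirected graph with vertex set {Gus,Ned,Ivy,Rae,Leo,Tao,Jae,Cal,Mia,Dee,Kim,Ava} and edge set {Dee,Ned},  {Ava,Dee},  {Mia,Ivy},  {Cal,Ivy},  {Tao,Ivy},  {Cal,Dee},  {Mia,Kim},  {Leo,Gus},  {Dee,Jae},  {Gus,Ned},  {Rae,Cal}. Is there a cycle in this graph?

The graph has 12 vertices, 11 edges, and 1 connected component.
A forest on 12 vertices with 1 component has exactly 11 edges, which matches — so no cycle.

No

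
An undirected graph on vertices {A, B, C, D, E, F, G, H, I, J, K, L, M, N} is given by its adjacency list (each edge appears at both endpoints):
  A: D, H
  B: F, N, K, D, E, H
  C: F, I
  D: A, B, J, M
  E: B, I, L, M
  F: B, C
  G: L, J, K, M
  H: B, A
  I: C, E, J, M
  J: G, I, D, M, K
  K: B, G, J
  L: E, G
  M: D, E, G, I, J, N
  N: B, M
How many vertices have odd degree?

2

Degrees: A:2, B:6, C:2, D:4, E:4, F:2, G:4, H:2, I:4, J:5, K:3, L:2, M:6, N:2
Odd-degree vertices: J, K.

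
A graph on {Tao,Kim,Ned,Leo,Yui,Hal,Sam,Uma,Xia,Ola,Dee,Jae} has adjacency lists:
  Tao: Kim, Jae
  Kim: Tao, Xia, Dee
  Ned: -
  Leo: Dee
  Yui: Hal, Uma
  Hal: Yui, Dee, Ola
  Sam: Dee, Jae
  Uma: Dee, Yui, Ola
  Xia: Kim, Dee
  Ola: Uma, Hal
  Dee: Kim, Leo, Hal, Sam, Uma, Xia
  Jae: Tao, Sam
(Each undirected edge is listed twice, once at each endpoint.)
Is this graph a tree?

The graph has 12 vertices and 14 edges.
It is not connected, so it is not a tree.

No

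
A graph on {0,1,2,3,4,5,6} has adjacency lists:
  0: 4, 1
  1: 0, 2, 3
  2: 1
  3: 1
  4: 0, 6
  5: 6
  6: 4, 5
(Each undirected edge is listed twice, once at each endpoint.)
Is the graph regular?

No

Degrees: 0:2, 1:3, 2:1, 3:1, 4:2, 5:1, 6:2
Degrees are not all equal (e.g. deg(2)=1 but deg(1)=3); not regular.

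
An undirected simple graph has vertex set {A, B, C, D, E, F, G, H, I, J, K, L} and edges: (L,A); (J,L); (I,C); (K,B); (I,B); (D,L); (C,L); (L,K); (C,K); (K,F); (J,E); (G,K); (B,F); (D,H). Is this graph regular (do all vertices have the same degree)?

No

Degrees: A:1, B:3, C:3, D:2, E:1, F:2, G:1, H:1, I:2, J:2, K:5, L:5
Vertex A has degree 1 while K has degree 5, so the graph is not regular.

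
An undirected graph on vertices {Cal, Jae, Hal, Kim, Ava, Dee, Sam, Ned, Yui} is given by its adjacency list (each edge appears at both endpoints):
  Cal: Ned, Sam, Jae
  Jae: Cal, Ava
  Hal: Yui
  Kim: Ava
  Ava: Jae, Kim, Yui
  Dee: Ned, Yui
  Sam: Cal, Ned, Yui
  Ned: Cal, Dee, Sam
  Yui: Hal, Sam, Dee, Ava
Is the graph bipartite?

No

The cycle Ned-Cal-Sam-Ned has length 3, which is odd, so the graph is not bipartite.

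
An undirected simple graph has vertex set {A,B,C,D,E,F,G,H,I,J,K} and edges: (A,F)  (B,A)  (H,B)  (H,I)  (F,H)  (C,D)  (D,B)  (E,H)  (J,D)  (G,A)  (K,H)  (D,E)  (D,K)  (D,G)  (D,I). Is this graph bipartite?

Yes

Partition the vertices as {B, C, E, F, G, I, J, K} vs {A, D, H}. Each listed edge has one endpoint in each part, so the graph is bipartite.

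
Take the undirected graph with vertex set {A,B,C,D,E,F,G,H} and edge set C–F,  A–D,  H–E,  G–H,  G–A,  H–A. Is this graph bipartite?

G-A-H-G is an odd cycle (length 3), and a bipartite graph can contain only even cycles.

No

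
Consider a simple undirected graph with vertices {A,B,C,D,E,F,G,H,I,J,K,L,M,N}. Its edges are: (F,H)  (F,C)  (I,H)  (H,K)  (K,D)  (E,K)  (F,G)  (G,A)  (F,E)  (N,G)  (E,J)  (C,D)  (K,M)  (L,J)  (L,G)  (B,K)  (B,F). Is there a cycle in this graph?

Yes

|V| = 14, |E| = 17, number of components = 1.
Since 17 > 14 - 1, a cycle must exist; for instance F-C-D-K-H-F.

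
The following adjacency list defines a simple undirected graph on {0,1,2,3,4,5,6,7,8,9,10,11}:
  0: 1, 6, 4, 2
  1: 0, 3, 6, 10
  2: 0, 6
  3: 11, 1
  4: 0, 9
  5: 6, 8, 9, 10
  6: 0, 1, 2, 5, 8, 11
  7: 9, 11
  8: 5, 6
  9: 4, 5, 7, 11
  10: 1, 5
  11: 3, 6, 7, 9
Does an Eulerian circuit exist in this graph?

Yes

Degrees: 0:4, 1:4, 2:2, 3:2, 4:2, 5:4, 6:6, 7:2, 8:2, 9:4, 10:2, 11:4
Every vertex has even degree and the edges form a single connected piece, so an Eulerian circuit exists.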